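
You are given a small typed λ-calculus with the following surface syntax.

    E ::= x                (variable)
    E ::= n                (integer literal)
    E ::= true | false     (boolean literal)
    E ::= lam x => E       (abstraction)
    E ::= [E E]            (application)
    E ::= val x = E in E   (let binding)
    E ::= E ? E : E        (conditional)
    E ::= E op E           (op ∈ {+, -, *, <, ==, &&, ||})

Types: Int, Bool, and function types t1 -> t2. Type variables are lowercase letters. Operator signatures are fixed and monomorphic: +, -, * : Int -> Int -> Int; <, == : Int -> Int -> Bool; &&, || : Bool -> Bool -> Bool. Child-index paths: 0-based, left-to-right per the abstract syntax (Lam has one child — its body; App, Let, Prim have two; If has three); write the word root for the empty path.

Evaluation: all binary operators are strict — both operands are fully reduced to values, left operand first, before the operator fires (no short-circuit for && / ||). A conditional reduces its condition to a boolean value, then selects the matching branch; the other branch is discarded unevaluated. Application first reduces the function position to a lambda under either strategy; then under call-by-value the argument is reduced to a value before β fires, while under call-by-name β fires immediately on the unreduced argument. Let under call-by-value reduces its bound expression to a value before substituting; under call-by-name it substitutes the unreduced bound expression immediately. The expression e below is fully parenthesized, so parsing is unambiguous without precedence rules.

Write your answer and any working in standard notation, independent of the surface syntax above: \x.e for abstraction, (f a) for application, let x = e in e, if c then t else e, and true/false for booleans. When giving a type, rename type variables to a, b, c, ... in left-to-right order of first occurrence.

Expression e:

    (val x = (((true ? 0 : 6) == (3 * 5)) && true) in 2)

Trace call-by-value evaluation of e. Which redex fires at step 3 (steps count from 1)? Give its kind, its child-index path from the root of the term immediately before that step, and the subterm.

Answer: delta at 0.0 : (0 == 15)

Working:
step 0: (let x = (((if true then 0 else 6) == (3 * 5)) && true) in 2)
step 1: [if@0.0.0] (let x = ((0 == (3 * 5)) && true) in 2)
step 2: [delta@0.0.1] (let x = ((0 == 15) && true) in 2)
step 3: [delta@0.0] (let x = (false && true) in 2)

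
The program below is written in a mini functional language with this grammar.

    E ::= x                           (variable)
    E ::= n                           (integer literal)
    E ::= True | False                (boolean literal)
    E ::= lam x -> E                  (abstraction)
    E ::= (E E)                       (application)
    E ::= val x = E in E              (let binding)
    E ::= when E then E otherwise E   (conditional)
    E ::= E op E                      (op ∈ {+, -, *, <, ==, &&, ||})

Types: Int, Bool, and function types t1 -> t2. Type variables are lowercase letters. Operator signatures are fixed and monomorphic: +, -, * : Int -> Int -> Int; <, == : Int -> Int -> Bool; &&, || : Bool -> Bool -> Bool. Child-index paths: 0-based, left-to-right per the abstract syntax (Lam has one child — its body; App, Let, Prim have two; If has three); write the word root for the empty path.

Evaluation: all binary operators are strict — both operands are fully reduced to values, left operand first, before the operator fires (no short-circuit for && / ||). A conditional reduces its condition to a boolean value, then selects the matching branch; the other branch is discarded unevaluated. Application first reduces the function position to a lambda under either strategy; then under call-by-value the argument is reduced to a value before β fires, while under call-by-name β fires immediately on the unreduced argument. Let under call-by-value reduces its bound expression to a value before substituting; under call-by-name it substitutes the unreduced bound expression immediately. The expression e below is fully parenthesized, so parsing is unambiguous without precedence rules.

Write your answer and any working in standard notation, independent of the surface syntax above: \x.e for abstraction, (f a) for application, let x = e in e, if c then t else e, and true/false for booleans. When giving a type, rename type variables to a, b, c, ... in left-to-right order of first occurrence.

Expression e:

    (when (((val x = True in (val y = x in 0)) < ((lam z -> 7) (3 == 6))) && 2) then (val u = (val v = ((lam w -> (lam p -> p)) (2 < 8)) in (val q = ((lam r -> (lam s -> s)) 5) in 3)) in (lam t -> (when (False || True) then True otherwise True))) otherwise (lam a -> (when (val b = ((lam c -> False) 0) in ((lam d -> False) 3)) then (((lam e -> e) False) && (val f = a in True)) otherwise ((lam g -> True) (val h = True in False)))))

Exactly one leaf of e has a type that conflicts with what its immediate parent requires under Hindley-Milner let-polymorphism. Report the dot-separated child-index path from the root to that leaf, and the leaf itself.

Working:
let x : Bool
x : Bool
let y : Bool
  unify Int ~ Int
\z._ : a -> Int
  unify Int ~ Int
  unify Int ~ Int
  unify a -> Int ~ Bool -> b
  unify a ~ Bool
  unify Int ~ b
_ _ : Int
  unify Int ~ Int
  unify Bool ~ Bool
  unify Int ~ Bool
  FAIL: mismatch Int ~ Bool

Answer: 0.1 : 2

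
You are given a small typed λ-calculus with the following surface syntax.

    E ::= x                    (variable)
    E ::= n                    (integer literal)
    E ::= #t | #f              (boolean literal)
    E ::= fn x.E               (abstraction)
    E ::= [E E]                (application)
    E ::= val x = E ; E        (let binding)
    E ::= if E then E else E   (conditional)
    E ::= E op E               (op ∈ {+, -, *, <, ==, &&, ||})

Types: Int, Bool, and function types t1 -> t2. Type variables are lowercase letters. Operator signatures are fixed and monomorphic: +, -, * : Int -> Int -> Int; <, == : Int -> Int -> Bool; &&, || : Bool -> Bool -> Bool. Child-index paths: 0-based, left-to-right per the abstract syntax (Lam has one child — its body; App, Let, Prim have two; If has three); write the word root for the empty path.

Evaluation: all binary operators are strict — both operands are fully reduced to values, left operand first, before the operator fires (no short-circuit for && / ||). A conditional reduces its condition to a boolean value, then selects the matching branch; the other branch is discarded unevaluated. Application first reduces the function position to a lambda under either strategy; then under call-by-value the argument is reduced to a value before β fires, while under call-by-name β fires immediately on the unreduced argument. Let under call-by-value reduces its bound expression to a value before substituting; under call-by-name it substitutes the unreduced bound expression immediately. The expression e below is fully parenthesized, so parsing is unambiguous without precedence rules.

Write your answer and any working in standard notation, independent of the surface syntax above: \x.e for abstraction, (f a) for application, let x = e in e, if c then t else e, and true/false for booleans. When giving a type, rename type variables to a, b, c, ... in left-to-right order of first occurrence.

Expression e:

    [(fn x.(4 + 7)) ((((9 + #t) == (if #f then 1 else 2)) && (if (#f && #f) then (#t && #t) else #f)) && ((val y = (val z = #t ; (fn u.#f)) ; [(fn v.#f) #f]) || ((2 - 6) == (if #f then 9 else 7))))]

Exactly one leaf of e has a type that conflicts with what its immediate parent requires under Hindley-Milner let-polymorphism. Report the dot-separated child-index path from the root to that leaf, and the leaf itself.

Derivation:
  unify Int ~ Int
  unify Int ~ Int
\x._ : a -> Int
  unify Int ~ Int
  unify Bool ~ Int
  FAIL: mismatch Bool ~ Int

Answer: 1.0.0.0.1 : true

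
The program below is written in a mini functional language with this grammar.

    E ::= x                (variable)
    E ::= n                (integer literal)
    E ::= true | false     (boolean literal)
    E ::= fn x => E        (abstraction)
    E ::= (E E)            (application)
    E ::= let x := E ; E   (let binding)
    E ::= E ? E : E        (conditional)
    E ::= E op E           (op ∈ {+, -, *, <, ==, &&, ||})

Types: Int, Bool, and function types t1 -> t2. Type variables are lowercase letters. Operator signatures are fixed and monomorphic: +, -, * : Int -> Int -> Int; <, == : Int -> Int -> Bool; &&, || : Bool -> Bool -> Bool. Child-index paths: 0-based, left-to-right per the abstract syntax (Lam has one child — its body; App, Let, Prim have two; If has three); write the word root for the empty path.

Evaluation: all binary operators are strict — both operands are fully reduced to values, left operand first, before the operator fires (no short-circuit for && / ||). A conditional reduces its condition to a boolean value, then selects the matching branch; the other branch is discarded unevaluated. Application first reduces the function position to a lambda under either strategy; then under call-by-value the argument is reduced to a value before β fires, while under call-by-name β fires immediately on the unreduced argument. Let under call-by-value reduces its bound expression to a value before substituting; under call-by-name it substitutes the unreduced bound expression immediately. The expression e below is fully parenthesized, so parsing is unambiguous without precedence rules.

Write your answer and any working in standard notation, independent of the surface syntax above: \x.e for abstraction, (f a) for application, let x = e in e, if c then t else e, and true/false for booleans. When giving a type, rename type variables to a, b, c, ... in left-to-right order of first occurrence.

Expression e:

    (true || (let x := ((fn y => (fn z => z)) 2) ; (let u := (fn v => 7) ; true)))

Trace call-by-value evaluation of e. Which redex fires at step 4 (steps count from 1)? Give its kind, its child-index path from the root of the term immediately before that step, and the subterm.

Answer: delta at root : (true || true)

Working:
step 0: (true || (let x = ((\y.(\z.z)) 2) in (let u = (\v.7) in true)))
step 1: [beta@1.0] (true || (let x = (\z.z) in (let u = (\v.7) in true)))
step 2: [let@1] (true || (let u = (\v.7) in true))
step 3: [let@1] (true || true)
step 4: [delta@root] true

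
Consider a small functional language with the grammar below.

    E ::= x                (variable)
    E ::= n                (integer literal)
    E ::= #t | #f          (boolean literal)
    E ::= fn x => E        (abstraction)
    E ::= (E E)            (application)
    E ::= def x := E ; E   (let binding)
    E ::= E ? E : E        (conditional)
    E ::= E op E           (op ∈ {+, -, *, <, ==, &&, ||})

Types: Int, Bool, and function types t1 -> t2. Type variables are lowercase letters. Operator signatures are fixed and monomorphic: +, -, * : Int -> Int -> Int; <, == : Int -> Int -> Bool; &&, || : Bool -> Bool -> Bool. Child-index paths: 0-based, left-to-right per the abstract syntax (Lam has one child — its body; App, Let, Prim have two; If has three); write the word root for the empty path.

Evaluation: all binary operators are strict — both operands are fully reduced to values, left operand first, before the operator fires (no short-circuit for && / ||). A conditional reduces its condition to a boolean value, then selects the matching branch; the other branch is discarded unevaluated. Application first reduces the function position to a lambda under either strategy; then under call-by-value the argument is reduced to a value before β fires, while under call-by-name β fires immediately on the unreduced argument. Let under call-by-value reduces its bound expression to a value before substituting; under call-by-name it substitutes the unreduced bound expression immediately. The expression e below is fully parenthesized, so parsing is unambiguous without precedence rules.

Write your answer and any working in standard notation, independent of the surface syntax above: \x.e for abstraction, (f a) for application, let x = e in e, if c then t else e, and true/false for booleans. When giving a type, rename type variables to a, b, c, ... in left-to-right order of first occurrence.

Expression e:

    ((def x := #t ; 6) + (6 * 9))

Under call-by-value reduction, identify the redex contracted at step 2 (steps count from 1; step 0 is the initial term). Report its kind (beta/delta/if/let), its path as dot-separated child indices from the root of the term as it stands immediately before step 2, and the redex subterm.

Answer: delta at 1 : (6 * 9)

Trace:
step 0: ((let x = true in 6) + (6 * 9))
step 1: [let@0] (6 + (6 * 9))
step 2: [delta@1] (6 + 54)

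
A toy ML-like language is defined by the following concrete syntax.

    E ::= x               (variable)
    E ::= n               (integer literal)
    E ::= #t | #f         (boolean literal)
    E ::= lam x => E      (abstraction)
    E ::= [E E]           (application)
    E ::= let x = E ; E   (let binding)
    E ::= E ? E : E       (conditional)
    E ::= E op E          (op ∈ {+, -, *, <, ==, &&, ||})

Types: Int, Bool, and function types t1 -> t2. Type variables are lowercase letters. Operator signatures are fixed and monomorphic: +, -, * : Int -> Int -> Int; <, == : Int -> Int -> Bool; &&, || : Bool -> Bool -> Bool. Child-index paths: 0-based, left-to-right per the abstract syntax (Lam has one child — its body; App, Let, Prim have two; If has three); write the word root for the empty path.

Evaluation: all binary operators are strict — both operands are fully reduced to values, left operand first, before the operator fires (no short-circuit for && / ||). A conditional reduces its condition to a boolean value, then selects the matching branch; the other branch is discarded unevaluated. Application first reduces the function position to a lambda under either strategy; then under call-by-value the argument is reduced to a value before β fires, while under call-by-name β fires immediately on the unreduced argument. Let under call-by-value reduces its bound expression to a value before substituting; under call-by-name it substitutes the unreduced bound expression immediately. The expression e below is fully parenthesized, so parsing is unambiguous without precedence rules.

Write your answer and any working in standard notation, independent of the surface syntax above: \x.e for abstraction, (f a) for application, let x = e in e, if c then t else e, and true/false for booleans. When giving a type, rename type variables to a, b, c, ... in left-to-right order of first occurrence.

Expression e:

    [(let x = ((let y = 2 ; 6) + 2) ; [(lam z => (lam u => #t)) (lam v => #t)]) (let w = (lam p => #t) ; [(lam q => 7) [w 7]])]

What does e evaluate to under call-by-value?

Trace:
step 0: ((let x = ((let y = 2 in 6) + 2) in ((\z.(\u.true)) (\v.true))) (let w = (\p.true) in ((\q.7) (w 7))))
step 1: [let@0.0.0] ((let x = (6 + 2) in ((\z.(\u.true)) (\v.true))) (let w = (\p.true) in ((\q.7) (w 7))))
step 2: [delta@0.0] ((let x = 8 in ((\z.(\u.true)) (\v.true))) (let w = (\p.true) in ((\q.7) (w 7))))
step 3: [let@0] (((\z.(\u.true)) (\v.true)) (let w = (\p.true) in ((\q.7) (w 7))))
step 4: [beta@0] ((\u.true) (let w = (\p.true) in ((\q.7) (w 7))))
step 5: [let@1] ((\u.true) ((\q.7) ((\p.true) 7)))
step 6: [beta@1.1] ((\u.true) ((\q.7) true))
step 7: [beta@1] ((\u.true) 7)
step 8: [beta@root] true

Answer: true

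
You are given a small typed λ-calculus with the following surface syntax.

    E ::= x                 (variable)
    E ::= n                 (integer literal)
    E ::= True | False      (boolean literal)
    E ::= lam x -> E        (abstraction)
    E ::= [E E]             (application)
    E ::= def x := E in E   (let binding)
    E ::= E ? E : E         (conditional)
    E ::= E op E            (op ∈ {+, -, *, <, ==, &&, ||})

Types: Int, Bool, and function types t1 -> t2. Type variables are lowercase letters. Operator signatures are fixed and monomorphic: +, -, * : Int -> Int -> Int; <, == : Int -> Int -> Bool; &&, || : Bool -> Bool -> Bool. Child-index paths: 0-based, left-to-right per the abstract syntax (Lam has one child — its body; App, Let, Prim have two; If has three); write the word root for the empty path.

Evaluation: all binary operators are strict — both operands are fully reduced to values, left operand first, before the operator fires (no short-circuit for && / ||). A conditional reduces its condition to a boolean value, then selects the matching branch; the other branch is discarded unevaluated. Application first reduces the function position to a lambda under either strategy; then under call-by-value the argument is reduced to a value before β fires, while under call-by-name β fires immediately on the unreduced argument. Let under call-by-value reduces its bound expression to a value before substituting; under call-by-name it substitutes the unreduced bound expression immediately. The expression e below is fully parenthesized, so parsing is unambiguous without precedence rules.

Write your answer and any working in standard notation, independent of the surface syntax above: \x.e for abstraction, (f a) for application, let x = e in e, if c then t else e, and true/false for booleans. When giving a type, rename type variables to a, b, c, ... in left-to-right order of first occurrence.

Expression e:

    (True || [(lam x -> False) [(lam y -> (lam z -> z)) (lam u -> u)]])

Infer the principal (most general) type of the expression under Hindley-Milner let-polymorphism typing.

Working:
  unify Bool ~ Bool
\x._ : a -> Bool
z : c
\z._ : c -> c
\y._ : b -> c -> c
u : d
\u._ : d -> d
  unify b -> c -> c ~ (d -> d) -> e
  unify b ~ d -> d
  unify c -> c ~ e
_ _ : c -> c
  unify a -> Bool ~ (c -> c) -> f
  unify a ~ c -> c
  unify Bool ~ f
_ _ : Bool
  unify Bool ~ Bool

Answer: Bool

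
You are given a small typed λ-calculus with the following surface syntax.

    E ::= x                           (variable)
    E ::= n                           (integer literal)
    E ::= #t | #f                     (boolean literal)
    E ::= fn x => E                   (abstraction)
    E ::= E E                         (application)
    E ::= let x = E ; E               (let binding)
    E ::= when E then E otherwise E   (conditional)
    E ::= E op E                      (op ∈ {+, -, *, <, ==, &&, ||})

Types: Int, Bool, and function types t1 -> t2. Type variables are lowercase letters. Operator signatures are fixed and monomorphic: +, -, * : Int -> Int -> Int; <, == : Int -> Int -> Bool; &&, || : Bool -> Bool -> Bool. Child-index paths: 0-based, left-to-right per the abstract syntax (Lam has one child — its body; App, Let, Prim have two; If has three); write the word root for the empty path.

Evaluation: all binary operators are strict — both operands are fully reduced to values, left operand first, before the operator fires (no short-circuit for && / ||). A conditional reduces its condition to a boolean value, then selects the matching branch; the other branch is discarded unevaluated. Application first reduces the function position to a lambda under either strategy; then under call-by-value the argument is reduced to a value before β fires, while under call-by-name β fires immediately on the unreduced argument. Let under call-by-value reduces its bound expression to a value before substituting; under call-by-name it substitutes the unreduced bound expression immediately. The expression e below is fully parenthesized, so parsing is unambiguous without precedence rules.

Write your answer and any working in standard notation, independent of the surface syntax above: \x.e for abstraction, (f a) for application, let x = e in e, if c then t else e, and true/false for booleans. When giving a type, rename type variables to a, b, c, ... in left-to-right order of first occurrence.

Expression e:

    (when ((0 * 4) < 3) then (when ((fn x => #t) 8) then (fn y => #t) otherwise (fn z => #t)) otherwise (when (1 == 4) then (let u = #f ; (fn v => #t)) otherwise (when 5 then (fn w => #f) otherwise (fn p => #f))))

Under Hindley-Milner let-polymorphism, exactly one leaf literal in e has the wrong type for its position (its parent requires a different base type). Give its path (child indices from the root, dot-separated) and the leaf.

Answer: 2.2.0 : 5

Derivation:
  unify Int ~ Int
  unify Int ~ Int
  unify Int ~ Int
  unify Int ~ Int
  unify Bool ~ Bool
\x._ : a -> Bool
  unify a -> Bool ~ Int -> b
  unify a ~ Int
  unify Bool ~ b
_ _ : Bool
  unify Bool ~ Bool
\y._ : c -> Bool
\z._ : d -> Bool
  unify c -> Bool ~ d -> Bool
  unify c ~ d
  unify Bool ~ Bool
  unify Int ~ Int
  unify Int ~ Int
  unify Bool ~ Bool
let u : Bool
\v._ : e -> Bool
  unify Int ~ Bool
  FAIL: mismatch Int ~ Bool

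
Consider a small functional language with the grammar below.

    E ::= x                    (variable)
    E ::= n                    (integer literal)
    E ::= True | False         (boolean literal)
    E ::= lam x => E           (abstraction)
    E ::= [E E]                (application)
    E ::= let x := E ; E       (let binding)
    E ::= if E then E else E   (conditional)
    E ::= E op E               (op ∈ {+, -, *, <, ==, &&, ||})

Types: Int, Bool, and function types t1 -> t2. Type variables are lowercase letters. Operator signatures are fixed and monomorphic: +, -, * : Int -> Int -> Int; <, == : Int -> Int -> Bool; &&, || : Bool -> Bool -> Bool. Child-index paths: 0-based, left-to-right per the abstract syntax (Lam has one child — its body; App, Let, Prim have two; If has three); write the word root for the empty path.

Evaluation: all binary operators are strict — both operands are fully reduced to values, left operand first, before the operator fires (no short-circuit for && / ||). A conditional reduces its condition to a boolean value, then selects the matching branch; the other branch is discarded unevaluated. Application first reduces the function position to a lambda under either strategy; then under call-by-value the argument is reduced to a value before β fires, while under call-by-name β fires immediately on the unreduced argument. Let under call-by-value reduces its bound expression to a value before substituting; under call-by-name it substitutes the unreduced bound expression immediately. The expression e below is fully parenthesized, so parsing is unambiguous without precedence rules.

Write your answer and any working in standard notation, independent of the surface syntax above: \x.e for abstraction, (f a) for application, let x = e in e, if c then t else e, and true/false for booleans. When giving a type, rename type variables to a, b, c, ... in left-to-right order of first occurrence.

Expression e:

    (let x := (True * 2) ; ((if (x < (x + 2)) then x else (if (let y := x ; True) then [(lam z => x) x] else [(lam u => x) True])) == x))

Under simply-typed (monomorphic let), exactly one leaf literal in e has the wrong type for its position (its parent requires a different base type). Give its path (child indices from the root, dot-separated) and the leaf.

Answer: 0.0 : true

Working:
  unify Bool ~ Int
  FAIL: mismatch Bool ~ Int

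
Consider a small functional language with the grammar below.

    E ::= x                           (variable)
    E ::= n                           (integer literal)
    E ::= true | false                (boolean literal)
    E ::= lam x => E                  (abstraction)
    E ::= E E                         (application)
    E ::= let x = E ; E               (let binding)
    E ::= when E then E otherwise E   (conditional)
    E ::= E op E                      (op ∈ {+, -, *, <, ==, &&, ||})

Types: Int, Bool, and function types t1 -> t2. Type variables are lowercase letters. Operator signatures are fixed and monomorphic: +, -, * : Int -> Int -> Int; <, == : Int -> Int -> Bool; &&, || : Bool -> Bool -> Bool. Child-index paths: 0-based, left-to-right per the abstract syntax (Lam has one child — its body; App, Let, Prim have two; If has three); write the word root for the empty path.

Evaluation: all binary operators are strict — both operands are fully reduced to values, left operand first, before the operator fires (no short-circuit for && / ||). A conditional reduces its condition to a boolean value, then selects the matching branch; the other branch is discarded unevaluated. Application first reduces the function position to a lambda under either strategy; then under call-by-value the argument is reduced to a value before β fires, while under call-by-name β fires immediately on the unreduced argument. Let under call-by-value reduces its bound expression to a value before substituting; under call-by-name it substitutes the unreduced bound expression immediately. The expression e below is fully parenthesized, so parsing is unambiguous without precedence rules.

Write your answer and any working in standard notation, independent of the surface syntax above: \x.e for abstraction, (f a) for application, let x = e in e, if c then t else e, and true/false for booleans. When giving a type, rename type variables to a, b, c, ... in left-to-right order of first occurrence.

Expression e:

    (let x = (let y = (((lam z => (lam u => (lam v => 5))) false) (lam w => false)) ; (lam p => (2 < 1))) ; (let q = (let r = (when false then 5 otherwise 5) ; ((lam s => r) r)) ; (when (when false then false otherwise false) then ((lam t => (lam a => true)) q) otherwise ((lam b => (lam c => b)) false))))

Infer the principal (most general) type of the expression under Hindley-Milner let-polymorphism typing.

Trace:
\v._ : c -> Int
\u._ : b -> c -> Int
\z._ : a -> b -> c -> Int
  unify a -> b -> c -> Int ~ Bool -> d
  unify a ~ Bool
  unify b -> c -> Int ~ d
_ _ : b -> c -> Int
\w._ : e -> Bool
  unify b -> c -> Int ~ (e -> Bool) -> f
  unify b ~ e -> Bool
  unify c -> Int ~ f
_ _ : c -> Int
let y : forall. c -> Int
  unify Int ~ Int
  unify Int ~ Int
\p._ : g -> Bool
let x : forall. g -> Bool
  unify Bool ~ Bool
  unify Int ~ Int
let r : Int
r : Int
\s._ : h -> Int
r : Int
  unify h -> Int ~ Int -> i
  unify h ~ Int
  unify Int ~ i
_ _ : Int
let q : Int
  unify Bool ~ Bool
  unify Bool ~ Bool
  unify Bool ~ Bool
\a._ : k -> Bool
\t._ : j -> k -> Bool
q : Int
  unify j -> k -> Bool ~ Int -> l
  unify j ~ Int
  unify k -> Bool ~ l
_ _ : k -> Bool
b : m
\c._ : n -> m
\b._ : m -> n -> m
  unify m -> n -> m ~ Bool -> o
  unify m ~ Bool
  unify n -> Bool ~ o
_ _ : n -> Bool
  unify k -> Bool ~ n -> Bool
  unify k ~ n
  unify Bool ~ Bool

Answer: a -> Bool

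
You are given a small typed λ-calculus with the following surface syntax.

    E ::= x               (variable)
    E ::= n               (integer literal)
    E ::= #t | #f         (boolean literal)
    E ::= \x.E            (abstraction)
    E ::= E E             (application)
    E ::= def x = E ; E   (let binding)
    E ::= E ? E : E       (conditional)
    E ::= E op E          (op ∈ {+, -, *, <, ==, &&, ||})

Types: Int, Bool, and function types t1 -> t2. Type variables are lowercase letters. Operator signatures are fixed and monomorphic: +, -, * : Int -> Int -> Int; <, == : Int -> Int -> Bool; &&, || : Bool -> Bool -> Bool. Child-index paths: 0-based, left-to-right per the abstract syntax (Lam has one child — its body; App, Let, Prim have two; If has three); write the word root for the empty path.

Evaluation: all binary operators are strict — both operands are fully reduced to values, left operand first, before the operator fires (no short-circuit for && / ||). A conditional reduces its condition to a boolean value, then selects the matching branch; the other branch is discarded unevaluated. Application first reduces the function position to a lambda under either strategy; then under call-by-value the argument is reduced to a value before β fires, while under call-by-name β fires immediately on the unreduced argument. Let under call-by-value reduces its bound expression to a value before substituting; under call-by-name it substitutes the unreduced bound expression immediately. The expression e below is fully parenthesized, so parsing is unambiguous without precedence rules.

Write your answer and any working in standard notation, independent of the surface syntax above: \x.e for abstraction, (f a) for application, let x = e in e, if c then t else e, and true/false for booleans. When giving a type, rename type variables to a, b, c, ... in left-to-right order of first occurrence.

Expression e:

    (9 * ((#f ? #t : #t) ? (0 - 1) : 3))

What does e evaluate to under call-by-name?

Answer: -9

Working:
step 0: (9 * (if (if false then true else true) then (0 - 1) else 3))
step 1: [if@1.0] (9 * (if true then (0 - 1) else 3))
step 2: [if@1] (9 * (0 - 1))
step 3: [delta@1] (9 * -1)
step 4: [delta@root] -9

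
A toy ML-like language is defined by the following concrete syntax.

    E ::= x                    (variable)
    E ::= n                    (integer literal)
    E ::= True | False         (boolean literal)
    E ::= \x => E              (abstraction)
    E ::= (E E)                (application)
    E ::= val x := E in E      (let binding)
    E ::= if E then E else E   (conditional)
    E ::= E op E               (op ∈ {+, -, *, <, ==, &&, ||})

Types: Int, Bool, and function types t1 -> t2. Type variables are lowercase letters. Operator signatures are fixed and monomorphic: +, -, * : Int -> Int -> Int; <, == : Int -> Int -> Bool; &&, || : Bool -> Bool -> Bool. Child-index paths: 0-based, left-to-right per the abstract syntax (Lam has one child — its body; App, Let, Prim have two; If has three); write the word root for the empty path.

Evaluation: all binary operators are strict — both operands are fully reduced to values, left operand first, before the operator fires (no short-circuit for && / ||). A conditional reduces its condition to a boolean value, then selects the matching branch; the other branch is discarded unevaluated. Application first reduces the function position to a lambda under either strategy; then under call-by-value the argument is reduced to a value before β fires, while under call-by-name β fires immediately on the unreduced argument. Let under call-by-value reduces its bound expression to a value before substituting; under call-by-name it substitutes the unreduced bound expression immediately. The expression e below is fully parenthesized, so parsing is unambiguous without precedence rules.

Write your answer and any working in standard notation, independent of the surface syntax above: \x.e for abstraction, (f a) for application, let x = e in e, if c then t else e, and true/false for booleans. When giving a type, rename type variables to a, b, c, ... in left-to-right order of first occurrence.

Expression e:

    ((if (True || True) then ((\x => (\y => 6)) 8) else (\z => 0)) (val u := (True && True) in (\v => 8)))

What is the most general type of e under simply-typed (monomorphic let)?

Answer: Int

Working:
  unify Bool ~ Bool
  unify Bool ~ Bool
  unify Bool ~ Bool
\y._ : b -> Int
\x._ : a -> b -> Int
  unify a -> b -> Int ~ Int -> c
  unify a ~ Int
  unify b -> Int ~ c
_ _ : b -> Int
\z._ : d -> Int
  unify b -> Int ~ d -> Int
  unify b ~ d
  unify Int ~ Int
  unify Bool ~ Bool
  unify Bool ~ Bool
let u : Bool
\v._ : e -> Int
  unify d -> Int ~ (e -> Int) -> f
  unify d ~ e -> Int
  unify Int ~ f
_ _ : Int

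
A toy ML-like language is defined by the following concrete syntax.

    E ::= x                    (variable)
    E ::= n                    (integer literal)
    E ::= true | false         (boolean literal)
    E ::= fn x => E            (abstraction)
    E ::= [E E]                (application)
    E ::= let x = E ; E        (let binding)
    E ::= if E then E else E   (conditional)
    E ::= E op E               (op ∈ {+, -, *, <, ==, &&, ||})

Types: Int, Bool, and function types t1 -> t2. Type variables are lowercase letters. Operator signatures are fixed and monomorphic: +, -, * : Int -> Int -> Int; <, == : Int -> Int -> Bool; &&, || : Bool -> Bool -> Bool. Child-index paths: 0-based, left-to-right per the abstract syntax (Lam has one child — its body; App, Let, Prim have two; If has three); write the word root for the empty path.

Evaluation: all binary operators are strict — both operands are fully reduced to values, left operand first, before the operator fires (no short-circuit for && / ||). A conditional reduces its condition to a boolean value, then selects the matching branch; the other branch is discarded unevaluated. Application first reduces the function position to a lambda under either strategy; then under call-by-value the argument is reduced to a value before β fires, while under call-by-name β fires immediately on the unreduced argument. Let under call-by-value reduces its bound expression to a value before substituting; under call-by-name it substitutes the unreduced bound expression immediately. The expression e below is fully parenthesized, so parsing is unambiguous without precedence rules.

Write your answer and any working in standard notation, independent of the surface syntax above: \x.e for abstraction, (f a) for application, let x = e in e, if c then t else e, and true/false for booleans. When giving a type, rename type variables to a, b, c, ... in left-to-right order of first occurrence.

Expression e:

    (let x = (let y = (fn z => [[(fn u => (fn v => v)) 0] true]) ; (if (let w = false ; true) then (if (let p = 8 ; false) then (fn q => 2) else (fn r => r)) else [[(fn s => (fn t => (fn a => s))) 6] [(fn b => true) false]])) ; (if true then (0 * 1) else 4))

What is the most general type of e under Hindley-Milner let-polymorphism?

Answer: Int

Trace:
v : c
\v._ : c -> c
\u._ : b -> c -> c
  unify b -> c -> c ~ Int -> d
  unify b ~ Int
  unify c -> c ~ d
_ _ : c -> c
  unify c -> c ~ Bool -> e
  unify c ~ Bool
  unify Bool ~ e
_ _ : Bool
\z._ : a -> Bool
let y : forall. a -> Bool
let w : Bool
  unify Bool ~ Bool
let p : Int
  unify Bool ~ Bool
\q._ : f -> Int
r : g
\r._ : g -> g
  unify f -> Int ~ g -> g
  unify f ~ g
  unify Int ~ g
s : h
\a._ : j -> h
\t._ : i -> j -> h
\s._ : h -> i -> j -> h
  unify h -> i -> j -> h ~ Int -> k
  unify h ~ Int
  unify i -> j -> Int ~ k
_ _ : i -> j -> Int
\b._ : l -> Bool
  unify l -> Bool ~ Bool -> m
  unify l ~ Bool
  unify Bool ~ m
_ _ : Bool
  unify i -> j -> Int ~ Bool -> n
  unify i ~ Bool
  unify j -> Int ~ n
_ _ : j -> Int
  unify Int -> Int ~ j -> Int
  unify Int ~ j
  unify Int ~ Int
let x : Int -> Int
  unify Bool ~ Bool
  unify Int ~ Int
  unify Int ~ Int
  unify Int ~ Int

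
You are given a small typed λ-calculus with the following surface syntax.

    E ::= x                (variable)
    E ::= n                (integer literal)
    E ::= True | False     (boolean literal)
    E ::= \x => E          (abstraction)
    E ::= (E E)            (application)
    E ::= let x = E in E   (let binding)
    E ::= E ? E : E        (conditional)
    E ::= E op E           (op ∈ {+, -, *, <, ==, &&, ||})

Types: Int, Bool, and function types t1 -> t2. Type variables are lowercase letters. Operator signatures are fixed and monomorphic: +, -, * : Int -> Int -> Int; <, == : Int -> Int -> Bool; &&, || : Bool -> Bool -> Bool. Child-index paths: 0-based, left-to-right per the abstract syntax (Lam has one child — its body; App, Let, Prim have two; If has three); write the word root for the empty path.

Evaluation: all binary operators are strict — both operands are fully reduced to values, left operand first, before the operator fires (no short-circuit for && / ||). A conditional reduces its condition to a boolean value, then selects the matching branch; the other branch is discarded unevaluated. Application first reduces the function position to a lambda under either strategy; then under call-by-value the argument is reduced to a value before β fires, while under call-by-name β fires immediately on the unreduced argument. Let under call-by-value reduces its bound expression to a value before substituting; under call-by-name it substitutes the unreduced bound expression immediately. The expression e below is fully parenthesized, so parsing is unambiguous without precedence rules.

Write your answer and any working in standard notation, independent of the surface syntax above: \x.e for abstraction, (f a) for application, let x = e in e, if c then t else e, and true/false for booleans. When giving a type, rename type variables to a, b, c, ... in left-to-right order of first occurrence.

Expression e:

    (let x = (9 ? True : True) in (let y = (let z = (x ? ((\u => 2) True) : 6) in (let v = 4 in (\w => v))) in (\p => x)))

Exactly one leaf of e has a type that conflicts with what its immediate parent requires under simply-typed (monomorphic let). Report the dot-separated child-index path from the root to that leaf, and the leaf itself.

Answer: 0.0 : 9

Derivation:
  unify Int ~ Bool
  FAIL: mismatch Int ~ Bool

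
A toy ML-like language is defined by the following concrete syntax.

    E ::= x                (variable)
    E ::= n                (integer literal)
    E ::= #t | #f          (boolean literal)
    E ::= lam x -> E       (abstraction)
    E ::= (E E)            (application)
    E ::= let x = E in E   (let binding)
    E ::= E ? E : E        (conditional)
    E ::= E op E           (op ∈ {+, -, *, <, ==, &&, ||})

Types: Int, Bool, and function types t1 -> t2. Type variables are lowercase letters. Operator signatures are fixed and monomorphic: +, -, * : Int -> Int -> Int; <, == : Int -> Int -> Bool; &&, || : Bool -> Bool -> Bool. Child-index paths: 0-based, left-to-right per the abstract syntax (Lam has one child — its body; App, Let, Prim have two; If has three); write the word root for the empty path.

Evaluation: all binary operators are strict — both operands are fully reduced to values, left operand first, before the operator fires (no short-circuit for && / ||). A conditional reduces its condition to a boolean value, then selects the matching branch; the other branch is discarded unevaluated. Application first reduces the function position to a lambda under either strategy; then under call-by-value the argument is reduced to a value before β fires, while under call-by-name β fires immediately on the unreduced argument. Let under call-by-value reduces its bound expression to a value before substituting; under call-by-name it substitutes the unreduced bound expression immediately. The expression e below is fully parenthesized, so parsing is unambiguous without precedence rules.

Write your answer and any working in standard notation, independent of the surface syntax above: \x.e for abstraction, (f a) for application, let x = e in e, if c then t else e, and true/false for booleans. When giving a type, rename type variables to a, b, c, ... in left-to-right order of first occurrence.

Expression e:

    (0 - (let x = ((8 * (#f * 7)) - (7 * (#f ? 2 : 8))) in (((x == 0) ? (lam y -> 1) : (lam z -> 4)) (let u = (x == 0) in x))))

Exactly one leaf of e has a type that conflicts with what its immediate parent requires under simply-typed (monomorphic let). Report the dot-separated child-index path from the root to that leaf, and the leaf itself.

Answer: 1.0.0.1.0 : false

Trace:
  unify Int ~ Int
  unify Int ~ Int
  unify Bool ~ Int
  FAIL: mismatch Bool ~ Int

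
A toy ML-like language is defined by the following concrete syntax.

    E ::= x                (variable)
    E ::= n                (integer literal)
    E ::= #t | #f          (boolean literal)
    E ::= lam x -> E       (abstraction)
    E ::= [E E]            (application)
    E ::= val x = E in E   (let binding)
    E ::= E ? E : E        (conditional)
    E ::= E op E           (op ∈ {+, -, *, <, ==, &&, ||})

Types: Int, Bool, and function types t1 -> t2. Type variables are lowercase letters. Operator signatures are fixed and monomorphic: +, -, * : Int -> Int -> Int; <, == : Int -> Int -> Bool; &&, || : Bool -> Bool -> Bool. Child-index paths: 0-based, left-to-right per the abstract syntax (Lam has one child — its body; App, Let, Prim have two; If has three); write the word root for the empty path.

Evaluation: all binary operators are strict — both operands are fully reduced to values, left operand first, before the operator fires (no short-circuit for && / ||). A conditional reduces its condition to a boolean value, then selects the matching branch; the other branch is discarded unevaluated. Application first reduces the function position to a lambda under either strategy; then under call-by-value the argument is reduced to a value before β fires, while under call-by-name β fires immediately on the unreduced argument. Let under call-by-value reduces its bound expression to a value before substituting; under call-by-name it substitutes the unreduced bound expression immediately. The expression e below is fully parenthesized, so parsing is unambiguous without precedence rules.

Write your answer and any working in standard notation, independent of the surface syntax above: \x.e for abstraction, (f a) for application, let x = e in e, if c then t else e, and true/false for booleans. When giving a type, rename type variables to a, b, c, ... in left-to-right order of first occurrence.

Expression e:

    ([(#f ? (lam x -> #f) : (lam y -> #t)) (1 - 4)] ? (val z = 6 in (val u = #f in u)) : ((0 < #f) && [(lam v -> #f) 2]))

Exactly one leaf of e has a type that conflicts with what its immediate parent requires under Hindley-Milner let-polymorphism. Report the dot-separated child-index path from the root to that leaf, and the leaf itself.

Answer: 2.0.1 : false

Trace:
  unify Bool ~ Bool
\x._ : a -> Bool
\y._ : b -> Bool
  unify a -> Bool ~ b -> Bool
  unify a ~ b
  unify Bool ~ Bool
  unify Int ~ Int
  unify Int ~ Int
  unify b -> Bool ~ Int -> c
  unify b ~ Int
  unify Bool ~ c
_ _ : Bool
  unify Bool ~ Bool
let z : Int
let u : Bool
u : Bool
  unify Int ~ Int
  unify Bool ~ Int
  FAIL: mismatch Bool ~ Int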